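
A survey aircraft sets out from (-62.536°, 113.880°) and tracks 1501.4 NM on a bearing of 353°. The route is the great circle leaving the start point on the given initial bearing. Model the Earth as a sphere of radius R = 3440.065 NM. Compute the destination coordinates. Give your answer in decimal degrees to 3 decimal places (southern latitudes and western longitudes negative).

Angular distance δ = d/R = 1501.4 / 3440.065 = 0.436445 rad.
With φ₁ = -62.536° = -1.091459 rad and θ = 353° = 6.161012 rad:
Destination latitude: φ₂ = arcsin( sin φ₁ cos δ + cos φ₁ sin δ cos θ ) = arcsin(-0.610623) = -37.635°.
Δλ = atan2( sin θ sin δ cos φ₁ , cos δ − sin φ₁ sin φ₂ ) = atan2(-0.023759, 0.364453) = -0.065099 rad = -3.730°.
λ₂ = 113.880° + -3.730° = 110.150°.

latitude -37.635°, longitude 110.150°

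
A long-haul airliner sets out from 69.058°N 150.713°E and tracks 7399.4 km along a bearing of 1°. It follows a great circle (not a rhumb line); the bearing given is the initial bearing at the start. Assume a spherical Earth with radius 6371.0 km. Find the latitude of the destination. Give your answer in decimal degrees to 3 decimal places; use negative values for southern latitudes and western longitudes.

latitude 44.394°

δ = 7399.4/6371 = 1.161419 rad (66.5444°).
With φ₁ = 69.058° = 1.205289 rad and θ = 1° = 0.017453 rad:
sin φ₂ = sin φ₁ cos δ + cos φ₁ sin δ cos θ = (0.933943)(0.398038) + (0.357423)(0.917369)(0.999848) = 0.699583
φ₂ = asin(0.699583) = 0.774814 rad = 44.394°.
Δλ = atan2( sin θ sin δ cos φ₁ , cos δ − sin φ₁ sin φ₂ ) = atan2(0.005722, -0.255333) = 3.119185 rad = 178.716°.
λ₂ = 150.713° + 178.716° = 329.429°, normalized to (−180°, 180°] → -30.571°.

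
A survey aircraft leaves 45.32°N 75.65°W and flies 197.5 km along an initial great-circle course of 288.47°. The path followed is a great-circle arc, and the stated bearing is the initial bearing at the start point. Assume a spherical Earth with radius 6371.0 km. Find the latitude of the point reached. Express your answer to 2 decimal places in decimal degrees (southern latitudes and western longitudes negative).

latitude 45.86°

Angular distance δ = d/R = 197.5 / 6371 = 0.031000 rad.
Start latitude φ₁ = 0.790983 rad; initial bearing θ = 5.034751 rad.
Applying the spherical law of cosines for sides, sin φ₂ = sin φ₁ cos δ + cos φ₁ sin δ cos θ = 0.717608, so φ₂ = 45.86°.
Δλ = atan2( sin θ sin δ cos φ₁ , cos δ − sin φ₁ sin φ₂ ) = atan2(-0.020671, 0.489268) = -0.042224 rad = -2.42°.
Hence λ₂ = -75.65° + -2.42° = -78.07°.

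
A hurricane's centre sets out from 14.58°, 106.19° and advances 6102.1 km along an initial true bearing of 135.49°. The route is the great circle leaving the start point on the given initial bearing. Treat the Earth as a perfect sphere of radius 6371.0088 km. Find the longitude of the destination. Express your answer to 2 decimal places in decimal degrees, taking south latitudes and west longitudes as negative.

The arc subtends δ = 6102.1/6371.0088 = 0.957792 rad at the centre.
Converting: φ₁ = 0.254469 rad, θ = 2.364747 rad.
sin φ₂ = sin φ₁ cos δ + cos φ₁ sin δ cos θ = (0.251732)(0.575328) + (0.967797)(0.817923)(-0.713128) = -0.419672
φ₂ = asin(-0.419672) = -0.433084 rad = -24.81°.
Δλ = atan2( sin θ sin δ cos φ₁ , cos δ − sin φ₁ sin φ₂ ) = atan2(0.554927, 0.680972) = 0.683763 rad = 39.18°.
Hence λ₂ = 106.19° + 39.18° = 145.37°.

longitude 145.37°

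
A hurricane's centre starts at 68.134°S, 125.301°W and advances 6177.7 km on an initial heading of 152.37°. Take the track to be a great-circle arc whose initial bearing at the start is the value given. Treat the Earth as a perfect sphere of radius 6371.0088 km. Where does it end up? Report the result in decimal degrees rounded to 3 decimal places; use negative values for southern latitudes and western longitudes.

latitude -52.846°, longitude 15.409°

Angular distance δ = d/R = 6177.7 / 6371.0088 = 0.969658 rad.
Converting: φ₁ = -1.189163 rad, θ = 2.659358 rad.
sin φ₂ = sin φ₁ cos δ + cos φ₁ sin δ cos θ = (-0.928057)(0.565582) + (0.372437)(0.824692)(-0.885961) = -0.797012
φ₂ = asin(-0.797012) = -0.922331 rad = -52.846°.
Δλ = atan2( sin θ sin δ cos φ₁ , cos δ − sin φ₁ sin φ₂ ) = atan2(0.142442, -0.174091) = 2.455849 rad = 140.710°.
λ₂ = λ₁ + Δλ = 15.409°.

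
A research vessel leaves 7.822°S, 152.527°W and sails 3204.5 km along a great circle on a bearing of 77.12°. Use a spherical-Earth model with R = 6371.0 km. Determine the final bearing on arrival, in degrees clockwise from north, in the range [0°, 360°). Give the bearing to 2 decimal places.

Central angle δ = d/R = 0.502982 rad.
Start latitude φ₁ = -0.136520 rad; initial bearing θ = 1.345998 rad.
Destination latitude: φ₂ = arcsin( sin φ₁ cos δ + cos φ₁ sin δ cos θ ) = arcsin(-0.012789) = -0.733°.
For the longitude increment, Δλ = atan2( sin θ sin δ cos φ₁, cos δ − sin φ₁ sin φ₂ ) = atan2(0.465540, 0.874408) = 28.031°.
λ₂ = λ₁ + Δλ = -124.496°.
The forward bearing on arrival equals the back-azimuth from the destination plus 180°.
Back-azimuth from P₂ (-0.73°, -124.50°) to P₁ (-7.82°, -152.53°), with Δλ' = λ₁ − λ₂ = -28.03°: atan2( sin Δλ' cos φ₁ , cos φ₂ sin φ₁ − sin φ₂ cos φ₁ cos Δλ' ) = 254.98°.
Final bearing = (254.98° + 180°) mod 360° = 74.98°.

final bearing 74.98°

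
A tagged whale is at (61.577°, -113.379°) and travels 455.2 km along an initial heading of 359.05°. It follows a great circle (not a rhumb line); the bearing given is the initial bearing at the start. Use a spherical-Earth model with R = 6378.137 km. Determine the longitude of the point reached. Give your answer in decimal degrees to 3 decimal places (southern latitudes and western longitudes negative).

longitude -113.543°

Central angle δ = d/R = 0.071369 rad.
Start latitude φ₁ = 1.074721 rad; initial bearing θ = 6.266605 rad.
sin φ₂ = sin φ₁ cos δ + cos φ₁ sin δ cos θ = (0.879458)(0.997454) + (0.475977)(0.071308)(0.999863) = 0.911155
φ₂ = asin(0.911155) = 1.146079 rad = 65.665°.
Then Δλ = atan2(-0.000563, 0.196132) = -0.002869 rad, from sin θ sin δ cos φ₁ over cos δ − sin φ₁ sin φ₂.
λ₂ = λ₁ + Δλ = -113.543°.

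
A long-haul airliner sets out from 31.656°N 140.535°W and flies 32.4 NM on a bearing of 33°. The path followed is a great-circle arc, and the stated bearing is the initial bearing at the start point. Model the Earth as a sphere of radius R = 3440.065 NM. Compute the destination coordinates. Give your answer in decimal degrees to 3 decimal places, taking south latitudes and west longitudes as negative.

latitude 32.108°, longitude -140.188°

δ = 32.4/3440.065 = 0.009418 rad (0.5396°).
Start latitude φ₁ = 0.552501 rad; initial bearing θ = 0.575959 rad.
sin φ₂ = sin φ₁ cos δ + cos φ₁ sin δ cos θ = (0.524818)(0.999956) + (0.851214)(0.009418)(0.838671) = 0.531518
φ₂ = asin(0.531518) = 0.560392 rad = 32.108°.
Then Δλ = atan2(0.004366, 0.721005) = 0.006056 rad, from sin θ sin δ cos φ₁ over cos δ − sin φ₁ sin φ₂.
λ₂ = λ₁ + Δλ = -140.188°.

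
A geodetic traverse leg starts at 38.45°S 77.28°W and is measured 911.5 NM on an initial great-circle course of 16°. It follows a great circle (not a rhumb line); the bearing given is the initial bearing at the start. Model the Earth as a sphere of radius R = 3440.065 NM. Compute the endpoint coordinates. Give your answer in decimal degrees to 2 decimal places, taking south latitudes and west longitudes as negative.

The arc subtends δ = 911.5/3440.065 = 0.264966 rad at the centre.
With φ₁ = -38.45° = -0.671079 rad and θ = 16° = 0.279253 rad:
Destination latitude: φ₂ = arcsin( sin φ₁ cos δ + cos φ₁ sin δ cos θ ) = arcsin(-0.402986) = -23.77°.
Δλ = atan2( sin θ sin δ cos φ₁ , cos δ − sin φ₁ sin φ₂ ) = atan2(0.056530, 0.714512) = 0.078953 rad = 4.52°.
Hence λ₂ = -77.28° + 4.52° = -72.76°.

latitude -23.77°, longitude -72.76°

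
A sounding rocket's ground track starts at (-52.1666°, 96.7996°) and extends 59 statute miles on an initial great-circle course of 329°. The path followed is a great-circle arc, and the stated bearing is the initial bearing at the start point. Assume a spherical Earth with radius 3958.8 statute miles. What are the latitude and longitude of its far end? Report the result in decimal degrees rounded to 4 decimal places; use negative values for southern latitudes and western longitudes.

δ = 59/3958.8 = 0.014904 rad (0.8539°).
With φ₁ = -52.1666° = -0.910479 rad and θ = 329° = 5.742133 rad:
Applying the spherical law of cosines for sides, sin φ₂ = sin φ₁ cos δ + cos φ₁ sin δ cos θ = -0.781875, so φ₂ = -51.4325°.
For the longitude increment, Δλ = atan2( sin θ sin δ cos φ₁, cos δ − sin φ₁ sin φ₂ ) = atan2(-0.004708, 0.382366) = -0.7054°.
λ₂ = λ₁ + Δλ = 96.0942°.

latitude -51.4325°, longitude 96.0942°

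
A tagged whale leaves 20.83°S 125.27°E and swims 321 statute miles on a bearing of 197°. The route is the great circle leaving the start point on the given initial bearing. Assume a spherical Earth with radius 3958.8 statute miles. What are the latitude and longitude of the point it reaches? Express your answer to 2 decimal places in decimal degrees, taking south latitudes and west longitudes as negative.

latitude -25.27°, longitude 123.77°

δ = 321/3958.8 = 0.081085 rad (4.6458°).
With φ₁ = -20.83° = -0.363552 rad and θ = 197° = 3.438299 rad:
Destination latitude: φ₂ = arcsin( sin φ₁ cos δ + cos φ₁ sin δ cos θ ) = arcsin(-0.426823) = -25.27°.
For the longitude increment, Δλ = atan2( sin θ sin δ cos φ₁, cos δ − sin φ₁ sin φ₂ ) = atan2(-0.022133, 0.844938) = -1.50°.
λ₂ = 125.27° + -1.50° = 123.77°.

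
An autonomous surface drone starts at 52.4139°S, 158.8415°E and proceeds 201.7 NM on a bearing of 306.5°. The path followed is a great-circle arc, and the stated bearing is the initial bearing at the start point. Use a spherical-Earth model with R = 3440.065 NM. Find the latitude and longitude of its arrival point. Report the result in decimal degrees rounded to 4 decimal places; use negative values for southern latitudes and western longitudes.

Angular distance δ = d/R = 201.7 / 3440.065 = 0.058633 rad.
Converting: φ₁ = -0.914795 rad, θ = 5.349434 rad.
sin φ₂ = sin φ₁ cos δ + cos φ₁ sin δ cos θ = (-0.792438)(0.998282) + (0.609953)(0.058599)(0.594823) = -0.769815
φ₂ = asin(-0.769815) = -0.878552 rad = -50.3373°.
For the longitude increment, Δλ = atan2( sin θ sin δ cos φ₁, cos δ − sin φ₁ sin φ₂ ) = atan2(-0.028732, 0.388251) = -4.2324°.
λ₂ = 158.8415° + -4.2324° = 154.6091°.

latitude -50.3373°, longitude 154.6091°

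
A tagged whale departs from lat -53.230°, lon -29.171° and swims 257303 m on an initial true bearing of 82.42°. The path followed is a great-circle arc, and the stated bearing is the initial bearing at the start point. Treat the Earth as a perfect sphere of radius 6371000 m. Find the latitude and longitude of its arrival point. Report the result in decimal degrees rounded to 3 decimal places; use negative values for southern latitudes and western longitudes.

latitude -52.864°, longitude -25.370°

Central angle δ = d/R = 0.040387 rad.
Start latitude φ₁ = -0.929039 rad; initial bearing θ = 1.438500 rad.
Applying the spherical law of cosines for sides, sin φ₂ = sin φ₁ cos δ + cos φ₁ sin δ cos θ = -0.797204, so φ₂ = -52.864°.
Δλ = atan2( sin θ sin δ cos φ₁ , cos δ − sin φ₁ sin φ₂ ) = atan2(0.023958, 0.360589) = 0.066343 rad = 3.801°.
λ₂ = -29.171° + 3.801° = -25.370°.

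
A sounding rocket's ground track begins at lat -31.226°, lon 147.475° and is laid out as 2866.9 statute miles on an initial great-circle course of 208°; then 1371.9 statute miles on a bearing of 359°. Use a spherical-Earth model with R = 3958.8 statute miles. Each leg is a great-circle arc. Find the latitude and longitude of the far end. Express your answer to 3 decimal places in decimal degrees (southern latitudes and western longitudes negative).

Apply the spherical direct solution leg by leg, carrying full precision between legs.
Leg 1: from (-31.226°, 147.475°), δ = 2866.9/3958.8 = 0.724184 rad, θ = 208° → φ = -62.691°, λ = 104.792°.
Leg 2: from (-62.691°, 104.792°), δ = 1371.9/3958.8 = 0.346544 rad, θ = 359° → φ = -42.837°, λ = 104.329°.

latitude -42.837°, longitude 104.329°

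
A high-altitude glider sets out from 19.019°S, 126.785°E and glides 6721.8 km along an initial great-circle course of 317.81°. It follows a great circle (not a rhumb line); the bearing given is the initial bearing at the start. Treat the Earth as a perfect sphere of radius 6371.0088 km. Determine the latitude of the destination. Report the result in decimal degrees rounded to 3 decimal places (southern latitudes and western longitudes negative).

latitude 26.657°

Angular distance δ = d/R = 6721.8 / 6371.0088 = 1.055061 rad.
Converting: φ₁ = -0.331944 rad, θ = 5.546831 rad.
sin φ₂ = sin φ₁ cos δ + cos φ₁ sin δ cos θ = (-0.325882)(0.493175) + (0.945411)(0.869930)(0.740922) = 0.448648
φ₂ = asin(0.448648) = 0.465252 rad = 26.657°.
For the longitude increment, Δλ = atan2( sin θ sin δ cos φ₁, cos δ − sin φ₁ sin φ₂ ) = atan2(-0.552344, 0.639381) = -40.823°.
λ₂ = λ₁ + Δλ = 85.962°.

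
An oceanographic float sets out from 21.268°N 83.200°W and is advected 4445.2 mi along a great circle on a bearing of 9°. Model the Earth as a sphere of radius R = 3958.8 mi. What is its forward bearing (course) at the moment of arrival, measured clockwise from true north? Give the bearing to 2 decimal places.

final bearing 63.81°

The arc subtends δ = 4445.2/3958.8 = 1.122866 rad at the centre.
Start latitude φ₁ = 0.371197 rad; initial bearing θ = 0.157080 rad.
Destination latitude: φ₂ = arcsin( sin φ₁ cos δ + cos φ₁ sin δ cos θ ) = arcsin(0.986716) = 80.651°.
Then Δλ = atan2(0.131398, 0.075189) = 1.051052 rad, from sin θ sin δ cos φ₁ over cos δ − sin φ₁ sin φ₂.
λ₂ = -83.200° + 60.221° = -22.979°.
The forward bearing on arrival equals the back-azimuth from the destination plus 180°.
Back-azimuth from P₂ (80.65°, -22.98°) to P₁ (21.27°, -83.20°), with Δλ' = λ₁ − λ₂ = -60.22°: atan2( sin Δλ' cos φ₁ , cos φ₂ sin φ₁ − sin φ₂ cos φ₁ cos Δλ' ) = 243.81°.
Final bearing = (243.81° + 180°) mod 360° = 63.81°.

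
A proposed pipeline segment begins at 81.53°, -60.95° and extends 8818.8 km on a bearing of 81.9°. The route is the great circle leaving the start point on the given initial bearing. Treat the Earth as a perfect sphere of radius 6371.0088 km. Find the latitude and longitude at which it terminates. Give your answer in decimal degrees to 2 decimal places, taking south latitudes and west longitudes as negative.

δ = 8818.8/6371.0088 = 1.384208 rad (79.3093°).
With φ₁ = 81.53° = 1.422967 rad and θ = 81.9° = 1.429425 rad:
sin φ₂ = sin φ₁ cos δ + cos φ₁ sin δ cos θ = (0.989093)(0.185508) + (0.147292)(0.982643)(0.140901) = 0.203878
φ₂ = asin(0.203878) = 0.205317 rad = 11.76°.
Then Δλ = atan2(0.143291, -0.016146) = 1.683005 rad, from sin θ sin δ cos φ₁ over cos δ − sin φ₁ sin φ₂.
λ₂ = -60.95° + 96.43° = 35.48°.

latitude 11.76°, longitude 35.48°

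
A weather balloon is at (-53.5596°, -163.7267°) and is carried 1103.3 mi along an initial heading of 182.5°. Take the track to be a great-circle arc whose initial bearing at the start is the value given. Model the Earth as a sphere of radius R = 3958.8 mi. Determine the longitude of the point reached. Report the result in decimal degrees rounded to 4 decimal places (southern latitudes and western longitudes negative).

δ = 1103.3/3958.8 = 0.278696 rad (15.9681°).
Start latitude φ₁ = -0.934791 rad; initial bearing θ = 3.185226 rad.
Destination latitude: φ₂ = arcsin( sin φ₁ cos δ + cos φ₁ sin δ cos θ ) = arcsin(-0.936686) = -69.5022°.
For the longitude increment, Δλ = atan2( sin θ sin δ cos φ₁, cos δ − sin φ₁ sin φ₂ ) = atan2(-0.007128, 0.207875) = -1.9638°.
λ₂ = -163.7267° + -1.9638° = -165.6905°.

longitude -165.6905°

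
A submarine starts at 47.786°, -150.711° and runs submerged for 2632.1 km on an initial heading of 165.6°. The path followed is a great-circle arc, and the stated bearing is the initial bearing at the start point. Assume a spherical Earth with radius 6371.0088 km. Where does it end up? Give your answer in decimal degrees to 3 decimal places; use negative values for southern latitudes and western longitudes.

δ = 2632.1/6371.0088 = 0.413137 rad (23.6710°).
With φ₁ = 47.786° = 0.834023 rad and θ = 165.6° = 2.890265 rad:
sin φ₂ = sin φ₁ cos δ + cos φ₁ sin δ cos θ = (0.740640)(0.915866) + (0.671902)(0.401484)(-0.968583) = 0.417044
φ₂ = asin(0.417044) = 0.430191 rad = 24.648°.
Δλ = atan2( sin θ sin δ cos φ₁ , cos δ − sin φ₁ sin φ₂ ) = atan2(0.067086, 0.606986) = 0.110077 rad = 6.307°.
Hence λ₂ = -150.711° + 6.307° = -144.404°.

latitude 24.648°, longitude -144.404°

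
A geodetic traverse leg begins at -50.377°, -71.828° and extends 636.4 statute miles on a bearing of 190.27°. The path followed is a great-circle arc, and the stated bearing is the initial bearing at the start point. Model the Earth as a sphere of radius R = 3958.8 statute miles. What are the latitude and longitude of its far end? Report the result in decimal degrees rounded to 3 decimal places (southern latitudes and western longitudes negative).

latitude -59.403°, longitude -75.042°

Angular distance δ = d/R = 636.4 / 3958.8 = 0.160756 rad.
Converting: φ₁ = -0.879245 rad, θ = 3.320838 rad.
Applying the spherical law of cosines for sides, sin φ₂ = sin φ₁ cos δ + cos φ₁ sin δ cos θ = -0.860769, so φ₂ = -59.403°.
For the longitude increment, Δλ = atan2( sin θ sin δ cos φ₁, cos δ − sin φ₁ sin φ₂ ) = atan2(-0.018199, 0.324093) = -3.214°.
Hence λ₂ = -71.828° + -3.214° = -75.042°.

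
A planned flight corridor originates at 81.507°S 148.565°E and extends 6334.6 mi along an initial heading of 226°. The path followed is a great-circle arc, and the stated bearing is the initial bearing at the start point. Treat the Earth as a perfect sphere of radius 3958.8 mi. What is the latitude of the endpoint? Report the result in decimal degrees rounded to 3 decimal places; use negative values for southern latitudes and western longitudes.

latitude -4.217°

The arc subtends δ = 6334.6/3958.8 = 1.600131 rad at the centre.
Start latitude φ₁ = -1.422566 rad; initial bearing θ = 3.944444 rad.
Destination latitude: φ₂ = arcsin( sin φ₁ cos δ + cos φ₁ sin δ cos θ ) = arcsin(-0.073540) = -4.217°.
Δλ = atan2( sin θ sin δ cos φ₁ , cos δ − sin φ₁ sin φ₂ ) = atan2(-0.106193, -0.102064) = -2.336373 rad = -133.864°.
λ₂ = 148.565° + -133.864° = 14.701°.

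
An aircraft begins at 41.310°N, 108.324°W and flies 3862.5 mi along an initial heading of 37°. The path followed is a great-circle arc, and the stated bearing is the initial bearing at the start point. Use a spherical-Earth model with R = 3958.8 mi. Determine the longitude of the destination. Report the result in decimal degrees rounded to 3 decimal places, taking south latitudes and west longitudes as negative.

longitude -16.546°

The arc subtends δ = 3862.5/3958.8 = 0.975674 rad at the centre.
With φ₁ = 41.310° = 0.720996 rad and θ = 37° = 0.645772 rad:
Applying the spherical law of cosines for sides, sin φ₂ = sin φ₁ cos δ + cos φ₁ sin δ cos θ = 0.866837, so φ₂ = 60.093°.
Then Δλ = atan2(0.374336, -0.011618) = 1.601823 rad, from sin θ sin δ cos φ₁ over cos δ − sin φ₁ sin φ₂.
λ₂ = -108.324° + 91.778° = -16.546°.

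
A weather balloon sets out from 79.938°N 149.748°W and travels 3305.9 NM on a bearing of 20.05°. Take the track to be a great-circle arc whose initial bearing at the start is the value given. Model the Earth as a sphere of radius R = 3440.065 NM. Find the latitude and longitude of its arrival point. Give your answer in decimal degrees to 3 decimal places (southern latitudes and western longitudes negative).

Central angle δ = d/R = 0.960999 rad.
Start latitude φ₁ = 1.395181 rad; initial bearing θ = 0.349939 rad.
sin φ₂ = sin φ₁ cos δ + cos φ₁ sin δ cos θ = (0.984619)(0.572701) + (0.174714)(0.819764)(0.939394) = 0.698436
φ₂ = asin(0.698436) = 0.773210 rad = 44.302°.
Δλ = atan2( sin θ sin δ cos φ₁ , cos δ − sin φ₁ sin φ₂ ) = atan2(0.049103, -0.114993) = 2.738022 rad = 156.877°.
λ₂ = -149.748° + 156.877° = 7.129°.

latitude 44.302°, longitude 7.129°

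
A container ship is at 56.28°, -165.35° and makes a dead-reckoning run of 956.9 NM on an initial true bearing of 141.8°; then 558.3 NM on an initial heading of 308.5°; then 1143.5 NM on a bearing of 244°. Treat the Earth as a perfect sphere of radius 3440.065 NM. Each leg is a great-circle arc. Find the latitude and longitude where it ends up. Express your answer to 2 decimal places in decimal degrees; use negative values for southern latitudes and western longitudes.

latitude 37.49°, longitude 175.42°

Apply the spherical direct solution leg by leg, carrying full precision between legs.
Leg 1: from (56.28°, -165.35°), δ = 956.9/3440.065 = 0.278163 rad, θ = 141.8° → φ = 42.84°, λ = -151.96°.
Leg 2: from (42.84°, -151.96°), δ = 558.3/3440.065 = 0.162293 rad, θ = 308.5° → φ = 48.14°, λ = -162.88°.
Leg 3: from (48.14°, -162.88°), δ = 1143.5/3440.065 = 0.332407 rad, θ = 244° → φ = 37.49°, λ = 175.42°.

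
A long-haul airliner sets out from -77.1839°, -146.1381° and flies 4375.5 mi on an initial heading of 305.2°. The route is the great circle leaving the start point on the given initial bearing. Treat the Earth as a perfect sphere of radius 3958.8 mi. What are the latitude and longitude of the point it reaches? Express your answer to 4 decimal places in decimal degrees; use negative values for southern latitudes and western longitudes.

latitude -18.8724°, longitude 163.3579°

The arc subtends δ = 4375.5/3958.8 = 1.105259 rad at the centre.
With φ₁ = -77.1839° = -1.347113 rad and θ = 305.2° = 5.326745 rad:
sin φ₂ = sin φ₁ cos δ + cos φ₁ sin δ cos θ = (-0.975087)(0.448903) + (0.221823)(0.893581)(0.576432) = -0.323461
φ₂ = asin(-0.323461) = -0.329385 rad = -18.8724°.
Then Δλ = atan2(-0.161971, 0.133500) = -0.881460 rad, from sin θ sin δ cos φ₁ over cos δ − sin φ₁ sin φ₂.
λ₂ = -146.1381° + -50.5040° = -196.6421°, normalized to (−180°, 180°] → 163.3579°.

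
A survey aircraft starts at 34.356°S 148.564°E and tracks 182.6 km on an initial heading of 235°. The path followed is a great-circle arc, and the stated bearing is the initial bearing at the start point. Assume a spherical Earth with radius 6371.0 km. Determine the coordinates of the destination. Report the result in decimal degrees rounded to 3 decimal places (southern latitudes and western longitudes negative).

latitude -35.287°, longitude 146.916°

δ = 182.6/6371 = 0.028661 rad (1.6422°).
Start latitude φ₁ = -0.599625 rad; initial bearing θ = 4.101524 rad.
Destination latitude: φ₂ = arcsin( sin φ₁ cos δ + cos φ₁ sin δ cos θ ) = arcsin(-0.577671) = -35.287°.
Δλ = atan2( sin θ sin δ cos φ₁ , cos δ − sin φ₁ sin φ₂ ) = atan2(-0.019379, 0.673590) = -0.028762 rad = -1.648°.
λ₂ = 148.564° + -1.648° = 146.916°.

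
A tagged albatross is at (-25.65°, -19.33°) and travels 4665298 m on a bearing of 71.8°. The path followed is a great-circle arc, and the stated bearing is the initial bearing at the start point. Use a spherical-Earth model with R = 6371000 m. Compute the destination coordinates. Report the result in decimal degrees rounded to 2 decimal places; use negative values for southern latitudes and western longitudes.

latitude -7.68°, longitude 20.53°

Angular distance δ = d/R = 4665298 / 6371000 = 0.732271 rad.
Start latitude φ₁ = -0.447677 rad; initial bearing θ = 1.253146 rad.
Applying the spherical law of cosines for sides, sin φ₂ = sin φ₁ cos δ + cos φ₁ sin δ cos θ = -0.133672, so φ₂ = -7.68°.
Then Δλ = atan2(0.572526, 0.685795) = 0.695624 rad, from sin θ sin δ cos φ₁ over cos δ − sin φ₁ sin φ₂.
λ₂ = λ₁ + Δλ = 20.53°.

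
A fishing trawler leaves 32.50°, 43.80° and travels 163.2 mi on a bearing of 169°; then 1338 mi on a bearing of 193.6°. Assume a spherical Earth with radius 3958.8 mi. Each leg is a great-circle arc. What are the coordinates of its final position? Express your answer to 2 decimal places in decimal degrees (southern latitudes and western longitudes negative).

Apply the spherical direct solution leg by leg, carrying full precision between legs.
Leg 1: from (32.50°, 43.80°), δ = 163.2/3958.8 = 0.041225 rad, θ = 169° → φ = 30.18°, λ = 44.32°.
Leg 2: from (30.18°, 44.32°), δ = 1338/3958.8 = 0.337981 rad, θ = 193.6° → φ = 11.28°, λ = 39.76°.

latitude 11.28°, longitude 39.76°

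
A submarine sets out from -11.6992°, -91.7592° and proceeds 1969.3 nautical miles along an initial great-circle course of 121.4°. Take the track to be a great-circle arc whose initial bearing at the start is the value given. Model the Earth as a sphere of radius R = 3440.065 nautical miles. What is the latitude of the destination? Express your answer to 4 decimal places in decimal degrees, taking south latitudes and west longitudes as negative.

latitude -26.5395°

δ = 1969.3/3440.065 = 0.572460 rad (32.7995°).
Start latitude φ₁ = -0.204190 rad; initial bearing θ = 2.118830 rad.
Destination latitude: φ₂ = arcsin( sin φ₁ cos δ + cos φ₁ sin δ cos θ ) = arcsin(-0.446814) = -26.5395°.
Then Δλ = atan2(0.452764, 0.749969) = 0.543144 rad, from sin θ sin δ cos φ₁ over cos δ − sin φ₁ sin φ₂.
λ₂ = λ₁ + Δλ = -60.6394°.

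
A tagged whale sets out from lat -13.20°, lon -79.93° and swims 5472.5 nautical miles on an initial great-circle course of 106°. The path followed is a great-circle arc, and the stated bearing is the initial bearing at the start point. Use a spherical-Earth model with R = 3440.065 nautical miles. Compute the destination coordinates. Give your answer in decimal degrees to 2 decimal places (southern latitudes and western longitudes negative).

latitude -15.29°, longitude 14.97°

Central angle δ = d/R = 1.590813 rad.
With φ₁ = -13.20° = -0.230383 rad and θ = 106° = 1.850049 rad:
Applying the spherical law of cosines for sides, sin φ₂ = sin φ₁ cos δ + cos φ₁ sin δ cos θ = -0.263730, so φ₂ = -15.29°.
For the longitude increment, Δλ = atan2( sin θ sin δ cos φ₁, cos δ − sin φ₁ sin φ₂ ) = atan2(0.935677, -0.080238) = 94.90°.
λ₂ = -79.93° + 94.90° = 14.97°.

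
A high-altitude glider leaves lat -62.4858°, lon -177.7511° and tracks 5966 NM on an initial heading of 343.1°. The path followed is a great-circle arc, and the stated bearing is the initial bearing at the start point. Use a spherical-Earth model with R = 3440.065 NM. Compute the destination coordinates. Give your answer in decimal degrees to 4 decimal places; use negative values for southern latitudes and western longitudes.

latitude 35.4832°, longitude 161.6243°

δ = 5966/3440.065 = 1.734270 rad (99.3663°).
Converting: φ₁ = -1.090583 rad, θ = 5.988225 rad.
Destination latitude: φ₂ = arcsin( sin φ₁ cos δ + cos φ₁ sin δ cos θ ) = arcsin(0.580464) = 35.4832°.
Then Δλ = atan2(-0.132505, 0.352065) = -0.359967 rad, from sin θ sin δ cos φ₁ over cos δ − sin φ₁ sin φ₂.
λ₂ = -177.7511° + -20.6246° = -198.3757°, normalized to (−180°, 180°] → 161.6243°.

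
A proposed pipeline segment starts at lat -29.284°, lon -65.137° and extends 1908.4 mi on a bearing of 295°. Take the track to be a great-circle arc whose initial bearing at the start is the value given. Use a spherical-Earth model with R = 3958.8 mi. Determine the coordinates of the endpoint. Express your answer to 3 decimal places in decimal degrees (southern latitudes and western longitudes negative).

The arc subtends δ = 1908.4/3958.8 = 0.482065 rad at the centre.
Start latitude φ₁ = -0.511102 rad; initial bearing θ = 5.148721 rad.
sin φ₂ = sin φ₁ cos δ + cos φ₁ sin δ cos θ = (-0.489139)(0.886039) + (0.872206)(0.463610)(0.422618) = -0.262505
φ₂ = asin(-0.262505) = -0.265617 rad = -15.219°.
Δλ = atan2( sin θ sin δ cos φ₁ , cos δ − sin φ₁ sin φ₂ ) = atan2(-0.366478, 0.757638) = -0.450532 rad = -25.814°.
λ₂ = λ₁ + Δλ = -90.951°.

latitude -15.219°, longitude -90.951°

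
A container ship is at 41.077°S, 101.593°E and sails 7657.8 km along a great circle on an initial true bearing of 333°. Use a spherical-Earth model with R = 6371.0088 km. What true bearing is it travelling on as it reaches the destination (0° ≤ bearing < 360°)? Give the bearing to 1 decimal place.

Angular distance δ = d/R = 7657.8 / 6371.0088 = 1.201976 rad.
With φ₁ = -41.077° = -0.716929 rad and θ = 333° = 5.811946 rad:
Applying the spherical law of cosines for sides, sin φ₂ = sin φ₁ cos δ + cos φ₁ sin δ cos θ = 0.389613, so φ₂ = 22.930°.
Then Δλ = atan2(-0.319217, 0.616519) = -0.477764 rad, from sin θ sin δ cos φ₁ over cos δ − sin φ₁ sin φ₂.
λ₂ = λ₁ + Δλ = 74.219°.
The forward bearing on arrival equals the back-azimuth from the destination plus 180°.
Back-azimuth from P₂ (22.9°, 74.2°) to P₁ (-41.1°, 101.6°), with Δλ' = λ₁ − λ₂ = 27.4°: atan2( sin Δλ' cos φ₁ , cos φ₂ sin φ₁ − sin φ₂ cos φ₁ cos Δλ' ) = 158.2°.
Final bearing = (158.2° + 180°) mod 360° = 338.2°.

final bearing 338.2°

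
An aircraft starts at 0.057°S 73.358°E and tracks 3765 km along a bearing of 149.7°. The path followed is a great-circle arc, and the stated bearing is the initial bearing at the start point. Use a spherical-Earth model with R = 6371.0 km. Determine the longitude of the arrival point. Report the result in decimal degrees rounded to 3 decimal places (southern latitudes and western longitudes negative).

Angular distance δ = d/R = 3765 / 6371 = 0.590959 rad.
With φ₁ = -0.057° = -0.000995 rad and θ = 149.7° = 2.612758 rad:
Applying the spherical law of cosines for sides, sin φ₂ = sin φ₁ cos δ + cos φ₁ sin δ cos θ = -0.481873, so φ₂ = -28.808°.
For the longitude increment, Δλ = atan2( sin θ sin δ cos φ₁, cos δ − sin φ₁ sin φ₂ ) = atan2(0.281101, 0.829927) = 18.712°.
Hence λ₂ = 73.358° + 18.712° = 92.070°.

longitude 92.070°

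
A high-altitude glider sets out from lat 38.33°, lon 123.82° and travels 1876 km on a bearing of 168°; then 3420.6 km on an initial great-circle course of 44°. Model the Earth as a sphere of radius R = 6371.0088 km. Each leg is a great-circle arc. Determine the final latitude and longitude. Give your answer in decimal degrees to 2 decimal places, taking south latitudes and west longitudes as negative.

Apply the spherical direct solution leg by leg, carrying full precision between legs.
Leg 1: from (38.33°, 123.82°), δ = 1876/6371.0088 = 0.294459 rad, θ = 168° → φ = 21.77°, λ = 127.55°.
Leg 2: from (21.77°, 127.55°), δ = 3420.6/6371.0088 = 0.536901 rad, θ = 44° → φ = 41.32°, λ = 155.78°.

latitude 41.32°, longitude 155.78°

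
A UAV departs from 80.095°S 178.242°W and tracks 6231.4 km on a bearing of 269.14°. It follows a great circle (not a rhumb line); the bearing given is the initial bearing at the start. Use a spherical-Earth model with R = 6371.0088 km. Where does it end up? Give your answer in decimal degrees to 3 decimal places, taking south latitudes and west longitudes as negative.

latitude -33.534°, longitude 97.530°

Angular distance δ = d/R = 6231.4 / 6371.0088 = 0.978087 rad.
With φ₁ = -80.095° = -1.397921 rad and θ = 269.14° = 4.697379 rad:
sin φ₂ = sin φ₁ cos δ + cos φ₁ sin δ cos θ = (-0.985094)(0.558610) + (0.172015)(0.829430)(-0.015009) = -0.552425
φ₂ = asin(-0.552425) = -0.585271 rad = -33.534°.
For the longitude increment, Δλ = atan2( sin θ sin δ cos φ₁, cos δ − sin φ₁ sin φ₂ ) = atan2(-0.142658, 0.014419) = -84.228°.
λ₂ = -178.242° + -84.228° = -262.470°, normalized to (−180°, 180°] → 97.530°.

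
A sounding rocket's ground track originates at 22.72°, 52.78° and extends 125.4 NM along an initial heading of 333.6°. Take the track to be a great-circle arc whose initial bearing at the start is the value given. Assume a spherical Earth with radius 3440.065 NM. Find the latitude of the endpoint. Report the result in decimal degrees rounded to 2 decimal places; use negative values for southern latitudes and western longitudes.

latitude 24.59°

δ = 125.4/3440.065 = 0.036453 rad (2.0886°).
Start latitude φ₁ = 0.396539 rad; initial bearing θ = 5.822418 rad.
sin φ₂ = sin φ₁ cos δ + cos φ₁ sin δ cos θ = (0.386228)(0.999336) + (0.922403)(0.036445)(0.895712) = 0.416082
φ₂ = asin(0.416082) = 0.429133 rad = 24.59°.
Δλ = atan2( sin θ sin δ cos φ₁ , cos δ − sin φ₁ sin φ₂ ) = atan2(-0.014947, 0.838633) = -0.017821 rad = -1.02°.
Hence λ₂ = 52.78° + -1.02° = 51.76°.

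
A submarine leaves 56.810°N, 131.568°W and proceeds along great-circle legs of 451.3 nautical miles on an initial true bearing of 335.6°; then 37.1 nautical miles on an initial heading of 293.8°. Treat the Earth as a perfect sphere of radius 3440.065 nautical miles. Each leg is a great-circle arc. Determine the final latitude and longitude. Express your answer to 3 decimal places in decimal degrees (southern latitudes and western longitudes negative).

latitude 63.737°, longitude -139.800°

Apply the spherical direct solution leg by leg, carrying full precision between legs.
Leg 1: from (56.810°, -131.568°), δ = 451.3/3440.065 = 0.131189 rad, θ = 335.6° → φ = 63.493°, λ = -138.523°.
Leg 2: from (63.493°, -138.523°), δ = 37.1/3440.065 = 0.010785 rad, θ = 293.8° → φ = 63.737°, λ = -139.800°.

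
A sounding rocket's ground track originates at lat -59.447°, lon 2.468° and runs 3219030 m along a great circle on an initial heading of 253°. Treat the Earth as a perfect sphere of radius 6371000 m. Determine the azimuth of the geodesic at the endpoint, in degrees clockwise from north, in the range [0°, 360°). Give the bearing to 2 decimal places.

δ = 3219030/6371000 = 0.505263 rad (28.9494°).
Converting: φ₁ = -1.037546 rad, θ = 4.415683 rad.
Applying the spherical law of cosines for sides, sin φ₂ = sin φ₁ cos δ + cos φ₁ sin δ cos θ = -0.825494, so φ₂ = -55.639°.
Δλ = atan2( sin θ sin δ cos φ₁ , cos δ − sin φ₁ sin φ₂ ) = atan2(-0.235302, 0.164165) = -0.961629 rad = -55.097°.
λ₂ = λ₁ + Δλ = -52.629°.
The forward bearing on arrival equals the back-azimuth from the destination plus 180°.
Back-azimuth from P₂ (-55.64°, -52.63°) to P₁ (-59.45°, 2.47°), with Δλ' = λ₁ − λ₂ = 55.10°: atan2( sin Δλ' cos φ₁ , cos φ₂ sin φ₁ − sin φ₂ cos φ₁ cos Δλ' ) = 120.54°.
Final bearing = (120.54° + 180°) mod 360° = 300.54°.

final bearing 300.54°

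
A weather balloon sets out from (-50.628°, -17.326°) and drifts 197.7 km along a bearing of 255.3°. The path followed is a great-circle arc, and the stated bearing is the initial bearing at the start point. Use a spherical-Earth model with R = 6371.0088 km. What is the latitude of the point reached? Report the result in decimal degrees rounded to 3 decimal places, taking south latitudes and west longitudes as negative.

δ = 197.7/6371.0088 = 0.031031 rad (1.7780°).
Converting: φ₁ = -0.883625 rad, θ = 4.455826 rad.
sin φ₂ = sin φ₁ cos δ + cos φ₁ sin δ cos θ = (-0.773044)(0.999519) + (0.634353)(0.031026)(-0.253758) = -0.777666
φ₂ = asin(-0.777666) = -0.890944 rad = -51.047°.
Δλ = atan2( sin θ sin δ cos φ₁ , cos δ − sin φ₁ sin φ₂ ) = atan2(-0.019037, 0.398349) = -0.047754 rad = -2.736°.
λ₂ = λ₁ + Δλ = -20.062°.

latitude -51.047°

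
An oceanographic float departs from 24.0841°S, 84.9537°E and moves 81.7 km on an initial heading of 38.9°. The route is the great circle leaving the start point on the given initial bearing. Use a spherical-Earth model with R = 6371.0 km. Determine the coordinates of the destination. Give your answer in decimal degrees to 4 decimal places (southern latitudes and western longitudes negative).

Central angle δ = d/R = 0.012824 rad.
Converting: φ₁ = -0.420347 rad, θ = 0.678933 rad.
Destination latitude: φ₂ = arcsin( sin φ₁ cos δ + cos φ₁ sin δ cos θ ) = arcsin(-0.398933) = -23.5115°.
Then Δλ = atan2(0.007352, 0.837122) = 0.008782 rad, from sin θ sin δ cos φ₁ over cos δ − sin φ₁ sin φ₂.
λ₂ = 84.9537° + 0.5032° = 85.4569°.

latitude -23.5115°, longitude 85.4569°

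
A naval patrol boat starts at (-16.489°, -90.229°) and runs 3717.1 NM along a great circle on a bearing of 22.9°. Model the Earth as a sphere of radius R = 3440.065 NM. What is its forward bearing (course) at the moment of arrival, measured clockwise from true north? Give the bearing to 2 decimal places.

Central angle δ = d/R = 1.080532 rad.
Converting: φ₁ = -0.287787 rad, θ = 0.399680 rad.
Applying the spherical law of cosines for sides, sin φ₂ = sin φ₁ cos δ + cos φ₁ sin δ cos θ = 0.645611, so φ₂ = 40.211°.
Δλ = atan2( sin θ sin δ cos φ₁ , cos δ − sin φ₁ sin φ₂ ) = atan2(0.329170, 0.654104) = 0.466235 rad = 26.713°.
λ₂ = -90.229° + 26.713° = -63.516°.
The forward bearing on arrival equals the back-azimuth from the destination plus 180°.
Back-azimuth from P₂ (40.21°, -63.52°) to P₁ (-16.49°, -90.23°), with Δλ' = λ₁ − λ₂ = -26.71°: atan2( sin Δλ' cos φ₁ , cos φ₂ sin φ₁ − sin φ₂ cos φ₁ cos Δλ' ) = 209.25°.
Final bearing = (209.25° + 180°) mod 360° = 29.25°.

final bearing 29.25°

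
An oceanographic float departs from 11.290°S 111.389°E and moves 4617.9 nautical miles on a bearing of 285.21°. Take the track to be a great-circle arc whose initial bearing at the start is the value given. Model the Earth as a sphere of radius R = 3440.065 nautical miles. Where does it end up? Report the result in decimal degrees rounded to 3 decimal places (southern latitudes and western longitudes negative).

latitude 11.904°, longitude 37.533°

δ = 4617.9/3440.065 = 1.342387 rad (76.9131°).
Converting: φ₁ = -0.197048 rad, θ = 4.977854 rad.
sin φ₂ = sin φ₁ cos δ + cos φ₁ sin δ cos θ = (-0.195775)(0.226428) + (0.980649)(0.974028)(0.262358) = 0.206270
φ₂ = asin(0.206270) = 0.207761 rad = 11.904°.
Then Δλ = atan2(-0.921720, 0.266810) = -1.289028 rad, from sin θ sin δ cos φ₁ over cos δ − sin φ₁ sin φ₂.
λ₂ = 111.389° + -73.856° = 37.533°.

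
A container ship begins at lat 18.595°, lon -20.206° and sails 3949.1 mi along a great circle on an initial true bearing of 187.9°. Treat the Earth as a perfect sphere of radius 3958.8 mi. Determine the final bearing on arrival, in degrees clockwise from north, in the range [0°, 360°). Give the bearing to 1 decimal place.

final bearing 189.5°

The arc subtends δ = 3949.1/3958.8 = 0.997550 rad at the centre.
Converting: φ₁ = 0.324544 rad, θ = 3.279474 rad.
Applying the spherical law of cosines for sides, sin φ₂ = sin φ₁ cos δ + cos φ₁ sin δ cos θ = -0.615782, so φ₂ = -38.009°.
Δλ = atan2( sin θ sin δ cos φ₁ , cos δ − sin φ₁ sin φ₂ ) = atan2(-0.109445, 0.738721) = -0.147085 rad = -8.427°.
λ₂ = λ₁ + Δλ = -28.633°.
The forward bearing on arrival equals the back-azimuth from the destination plus 180°.
Back-azimuth from P₂ (-38.0°, -28.6°) to P₁ (18.6°, -20.2°), with Δλ' = λ₁ − λ₂ = 8.4°: atan2( sin Δλ' cos φ₁ , cos φ₂ sin φ₁ − sin φ₂ cos φ₁ cos Δλ' ) = 9.5°.
Final bearing = (9.5° + 180°) mod 360° = 189.5°.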